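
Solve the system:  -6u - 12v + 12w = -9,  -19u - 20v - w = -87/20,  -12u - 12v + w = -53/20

u = -3/5, v = 4/5, w = -1/4

Row-reduce the augmented matrix:
R1 ← R1 / (-6).
R2 ← R2 + 19·R1.
R3 ← R3 + 12·R1.
R2 ← R2 / (18).
R1 ← R1 − 2·R2.
R3 ← R3 − 12·R2.
R3 ← R3 / (3).
R1 ← R1 − 7/3·R3.
R2 ← R2 + 13/6·R3.
Reading off the reduced rows gives u = -3/5, v = 4/5, w = -1/4.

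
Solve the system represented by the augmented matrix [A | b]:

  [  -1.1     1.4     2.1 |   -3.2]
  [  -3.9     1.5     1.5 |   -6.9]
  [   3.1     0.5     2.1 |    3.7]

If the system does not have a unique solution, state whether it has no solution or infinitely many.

x_1 = 1, x_2 = -3, x_3 = 1

Row-reduce the augmented matrix:
R1 ← R1 / (-11/10).
R2 ← R2 + 39/10·R1.
R3 ← R3 − 31/10·R1.
R2 ← R2 / (-381/110).
R1 ← R1 + 14/11·R2.
R3 ← R3 − 489/110·R2.
R3 ← R3 / (246/635).
R1 ← R1 − 35/127·R3.
R2 ← R2 − 218/127·R3.
Reading off the reduced rows gives x_1 = 1, x_2 = -3, x_3 = 1.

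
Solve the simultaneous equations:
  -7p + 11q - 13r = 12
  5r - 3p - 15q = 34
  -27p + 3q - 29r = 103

no solution

Row-reduce:
R1 ← R1 / (-7).
R2 ← R2 + 3·R1.
R3 ← R3 + 27·R1.
R2 ← R2 / (-138/7).
R1 ← R1 + 11/7·R2.
R3 ← R3 + 276/7·R2.
Row 3 reduces to 0 = -1, a contradiction. The system is inconsistent.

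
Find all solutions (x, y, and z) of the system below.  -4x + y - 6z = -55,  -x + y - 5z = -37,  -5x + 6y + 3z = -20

x = 4, y = -3, z = 6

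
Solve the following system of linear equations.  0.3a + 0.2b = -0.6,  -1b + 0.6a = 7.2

a = 2, b = -6

From equation 2: b = -36/5 + 3/5·a.
Substitute into equation 1 and solve: a = 2.
Then b = -6.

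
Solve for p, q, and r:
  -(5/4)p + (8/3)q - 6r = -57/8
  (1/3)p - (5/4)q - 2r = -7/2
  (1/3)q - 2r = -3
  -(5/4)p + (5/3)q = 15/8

p = -3/2, q = 0, r = 3/2

Row-reduce the augmented matrix:
R1 ← R1 / (-5/4).
R2 ← R2 − 1/3·R1.
R4 ← R4 + 5/4·R1.
R2 ← R2 / (-97/180).
R1 ← R1 + 32/15·R2.
R3 ← R3 − 1/3·R2.
R4 ← R4 + 1·R2.
R3 ← R3 / (-410/97).
R1 ← R1 − 1848/97·R3.
R2 ← R2 − 648/97·R3.
R4 ← R4 − 1230/97·R3.
R4 reduces to 0 = 0, so the extra equation is consistent.
Reading off the reduced rows gives p = -3/2, q = 0, r = 3/2.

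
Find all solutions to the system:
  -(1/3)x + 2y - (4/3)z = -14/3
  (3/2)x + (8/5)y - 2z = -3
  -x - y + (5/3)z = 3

x = 2, y = 0, z = 3

Row-reduce the augmented matrix:
R1 ← R1 / (-1/3).
R2 ← R2 − 3/2·R1.
R3 ← R3 + 1·R1.
R2 ← R2 / (53/5).
R1 ← R1 + 6·R2.
R3 ← R3 + 7·R2.
R3 ← R3 / (61/159).
R1 ← R1 + 28/53·R3.
R2 ← R2 + 40/53·R3.
Reading off the reduced rows gives x = 2, y = 0, z = 3.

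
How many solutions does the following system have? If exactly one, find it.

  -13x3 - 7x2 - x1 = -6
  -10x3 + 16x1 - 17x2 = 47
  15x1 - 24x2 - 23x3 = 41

Row-reduce:
R1 ← R1 / (-1).
R2 ← R2 − 16·R1.
R3 ← R3 − 15·R1.
R2 ← R2 / (-129).
R1 ← R1 − 7·R2.
R3 ← R3 + 129·R2.
Rank is 2 with 3 unknowns, leaving x3 free.

infinitely many solutions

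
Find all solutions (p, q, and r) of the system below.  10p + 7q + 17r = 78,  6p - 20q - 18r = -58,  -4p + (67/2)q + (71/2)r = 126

infinitely many solutions

Row-reduce:
R1 ← R1 / (10).
R2 ← R2 − 6·R1.
R3 ← R3 + 4·R1.
R2 ← R2 / (-121/5).
R1 ← R1 − 7/10·R2.
R3 ← R3 − 363/10·R2.
Rank is 2 with 3 unknowns, leaving r free.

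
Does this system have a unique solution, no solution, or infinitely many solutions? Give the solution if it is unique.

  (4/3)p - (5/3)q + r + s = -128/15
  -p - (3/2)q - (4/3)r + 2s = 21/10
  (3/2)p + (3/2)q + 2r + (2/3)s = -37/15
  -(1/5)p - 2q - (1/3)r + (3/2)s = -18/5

p = -1, q = 3, r = -3, s = 4/5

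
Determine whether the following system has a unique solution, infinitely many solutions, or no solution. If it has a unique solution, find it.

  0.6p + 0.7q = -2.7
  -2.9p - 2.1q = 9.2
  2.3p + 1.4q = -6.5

p = -1, q = -3

Row-reduce the augmented matrix:
R1 ← R1 / (3/5).
R2 ← R2 + 29/10·R1.
R3 ← R3 − 23/10·R1.
R2 ← R2 / (77/60).
R1 ← R1 − 7/6·R2.
R3 ← R3 + 77/60·R2.
R3 reduces to 0 = 0, so the extra equation is consistent.
Reading off the reduced rows gives p = -1, q = -3.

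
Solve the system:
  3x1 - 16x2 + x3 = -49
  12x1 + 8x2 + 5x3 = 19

Row-reduce:
R1 ← R1 / (3).
R2 ← R2 − 12·R1.
R2 ← R2 / (72).
R1 ← R1 + 16/3·R2.
Rank is 2 with 3 unknowns, leaving x3 free.

infinitely many solutions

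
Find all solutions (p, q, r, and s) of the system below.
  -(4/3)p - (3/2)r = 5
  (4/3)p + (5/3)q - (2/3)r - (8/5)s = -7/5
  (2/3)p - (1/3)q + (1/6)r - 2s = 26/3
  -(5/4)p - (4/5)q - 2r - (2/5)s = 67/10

p = -6, q = -1, r = 2, s = -6

Row-reduce the augmented matrix:
R1 ← R1 / (-4/3).
R2 ← R2 − 4/3·R1.
R3 ← R3 − 2/3·R1.
R4 ← R4 + 5/4·R1.
R2 ← R2 / (5/3).
R3 ← R3 + 1/3·R2.
R4 ← R4 + 4/5·R2.
R3 ← R3 / (-61/60).
R1 ← R1 − 9/8·R3.
R2 ← R2 + 13/10·R3.
R4 ← R4 + 1307/800·R3.
R4 ← R4 / (15617/6100).
R1 ← R1 + 783/305·R4.
R2 ← R2 − 612/305·R4.
R3 ← R3 − 696/305·R4.
Reading off the reduced rows gives p = -6, q = -1, r = 2, s = -6.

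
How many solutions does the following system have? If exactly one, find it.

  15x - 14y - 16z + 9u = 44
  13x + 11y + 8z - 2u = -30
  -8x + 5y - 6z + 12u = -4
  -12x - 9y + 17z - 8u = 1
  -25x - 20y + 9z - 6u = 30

no solution

Row-reduce:
R1 ← R1 / (15).
R2 ← R2 − 13·R1.
R3 ← R3 + 8·R1.
R4 ← R4 + 12·R1.
R5 ← R5 + 25·R1.
R2 ← R2 / (347/15).
R1 ← R1 + 14/15·R2.
R3 ← R3 + 37/15·R2.
R4 ← R4 + 101/5·R2.
R5 ← R5 + 130/3·R2.
R3 ← R3 / (-4234/347).
R1 ← R1 + 64/347·R3.
R2 ← R2 − 328/347·R3.
R4 ← R4 − 8083/347·R3.
R5 ← R5 − 8083/347·R3.
R4 ← R4 / (87729/4234).
R1 ← R1 + 71/2117·R4.
R2 ← R2 − 1687/2117·R4.
R3 ← R3 + 5467/4234·R4.
R5 ← R5 − 87729/4234·R4.
Row 5 reduces to 0 = -1, a contradiction. The system is inconsistent.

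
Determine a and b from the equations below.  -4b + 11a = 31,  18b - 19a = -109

a = 1, b = -5

Row-reduce the augmented matrix:
R1 ← R1 / (11).
R2 ← R2 + 19·R1.
R2 ← R2 / (122/11).
R1 ← R1 + 4/11·R2.
Reading off the reduced rows gives a = 1, b = -5.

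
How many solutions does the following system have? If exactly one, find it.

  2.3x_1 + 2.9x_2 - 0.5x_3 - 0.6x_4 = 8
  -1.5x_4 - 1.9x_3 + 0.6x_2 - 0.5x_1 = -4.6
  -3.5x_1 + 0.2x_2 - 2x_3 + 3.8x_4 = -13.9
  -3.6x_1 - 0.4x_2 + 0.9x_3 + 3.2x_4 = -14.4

x_1 = 5, x_2 = -1, x_3 = 0, x_4 = 1

Row-reduce the augmented matrix:
R1 ← R1 / (23/10).
R2 ← R2 + 1/2·R1.
R3 ← R3 + 7/2·R1.
R4 ← R4 + 18/5·R1.
R2 ← R2 / (283/230).
R1 ← R1 − 29/23·R2.
R3 ← R3 − 1061/230·R2.
R4 ← R4 − 476/115·R2.
R3 ← R3 / (13499/2830).
R1 ← R1 − 521/283·R3.
R2 ← R2 + 462/283·R3.
R4 ← R4 − 3891/566·R3.
R4 ← R4 / (-141061/26998).
R1 ← R1 + 27856/13499·R4.
R2 ← R2 − 23691/13499·R4.
R3 ← R3 − 25469/13499·R4.
Reading off the reduced rows gives x_1 = 5, x_2 = -1, x_3 = 0, x_4 = 1.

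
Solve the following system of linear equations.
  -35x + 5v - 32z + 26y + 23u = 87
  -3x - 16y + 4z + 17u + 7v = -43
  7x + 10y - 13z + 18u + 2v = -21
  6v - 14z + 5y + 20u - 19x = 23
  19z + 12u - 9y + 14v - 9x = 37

no solution

Row-reduce:
R1 ← R1 / (-35).
R2 ← R2 + 3·R1.
R3 ← R3 − 7·R1.
R4 ← R4 + 19·R1.
R5 ← R5 + 9·R1.
R2 ← R2 / (-638/35).
R1 ← R1 + 26/35·R2.
R3 ← R3 − 76/5·R2.
R4 ← R4 + 319/35·R2.
R5 ← R5 + 549/35·R2.
R3 ← R3 / (-4395/319).
R1 ← R1 − 204/319·R3.
R2 ← R2 + 118/319·R3.
R5 ← R5 − 6835/319·R3.
Swap R4 and R5.
R4 ← R4 / (42007/879).
R1 ← R1 − 529/1465·R4.
R2 ← R2 + 7769/4395·R4.
R3 ← R3 + 11207/4395·R4.
Row 5 reduces to 0 = 1, a contradiction. The system is inconsistent.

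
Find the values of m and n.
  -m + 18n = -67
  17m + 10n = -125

m = -5, n = -4

From equation 1: m = 67 + 18·n.
Substitute into equation 2 and solve: n = -4.
Then m = -5.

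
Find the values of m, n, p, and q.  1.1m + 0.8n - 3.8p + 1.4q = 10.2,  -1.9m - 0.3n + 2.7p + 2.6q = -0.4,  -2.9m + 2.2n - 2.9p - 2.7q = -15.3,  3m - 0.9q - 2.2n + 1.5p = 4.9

Row-reduce the augmented matrix:
R1 ← R1 / (11/10).
R2 ← R2 + 19/10·R1.
R3 ← R3 + 29/10·R1.
R4 ← R4 − 3·R1.
R2 ← R2 / (119/110).
R1 ← R1 − 8/11·R2.
R3 ← R3 − 237/55·R2.
R4 ← R4 + 241/55·R2.
R3 ← R3 / (173/70).
R1 ← R1 + 6/7·R3.
R2 ← R2 + 25/7·R3.
R4 ← R4 + 53/14·R3.
R4 ← R4 / (-198409/14705).
R1 ← R1 + 25556/2941·R4.
R2 ← R2 + 67097/2941·R4.
R3 ← R3 + 22607/2941·R4.
Reading off the reduced rows gives m = 4, n = 2, p = 0, q = 3.

m = 4, n = 2, p = 0, q = 3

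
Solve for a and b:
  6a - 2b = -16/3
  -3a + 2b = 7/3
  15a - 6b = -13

Row-reduce the augmented matrix:
R1 ← R1 / (6).
R2 ← R2 + 3·R1.
R3 ← R3 − 15·R1.
R1 ← R1 + 1/3·R2.
R3 ← R3 + 1·R2.
R3 reduces to 0 = 0, so the extra equation is consistent.
Reading off the reduced rows gives a = -1, b = -1/3.

a = -1, b = -1/3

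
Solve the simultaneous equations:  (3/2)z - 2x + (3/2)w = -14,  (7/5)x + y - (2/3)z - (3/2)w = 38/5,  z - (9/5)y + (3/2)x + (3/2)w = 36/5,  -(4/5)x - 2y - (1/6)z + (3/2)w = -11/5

no solution

Row-reduce:
R1 ← R1 / (-2).
R2 ← R2 − 7/5·R1.
R3 ← R3 − 3/2·R1.
R4 ← R4 + 4/5·R1.
R3 ← R3 + 9/5·R2.
R4 ← R4 + 2·R2.
R3 ← R3 / (563/200).
R1 ← R1 + 3/4·R3.
R2 ← R2 − 23/60·R3.
Row 4 reduces to 0 = -1, a contradiction. The system is inconsistent.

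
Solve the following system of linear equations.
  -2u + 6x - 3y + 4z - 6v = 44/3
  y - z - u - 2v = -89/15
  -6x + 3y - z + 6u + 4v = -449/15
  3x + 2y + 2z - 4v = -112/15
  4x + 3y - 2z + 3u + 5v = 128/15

x = 14/5, y = -8/3, z = 1/3, u = -8/3, v = 14/5

Row-reduce the augmented matrix:
R1 ← R1 / (6).
R3 ← R3 + 6·R1.
R4 ← R4 − 3·R1.
R5 ← R5 − 4·R1.
R1 ← R1 + 1/2·R2.
R4 ← R4 − 7/2·R2.
R5 ← R5 − 5·R2.
R3 ← R3 / (3).
R1 ← R1 − 1/6·R3.
R2 ← R2 + 1·R3.
R4 ← R4 − 7/2·R3.
R5 ← R5 − 1/3·R3.
R4 ← R4 / (-1/6).
R1 ← R1 + 19/18·R4.
R2 ← R2 − 1/3·R4.
R3 ← R3 − 4/3·R4.
R5 ← R5 − 80/9·R4.
R5 ← R5 / (1391/3).
R1 ← R1 + 164/3·R5.
R2 ← R2 − 14·R5.
R3 ← R3 − 66·R5.
R4 ← R4 + 50·R5.
Reading off the reduced rows gives x = 14/5, y = -8/3, z = 1/3, u = -8/3, v = 14/5.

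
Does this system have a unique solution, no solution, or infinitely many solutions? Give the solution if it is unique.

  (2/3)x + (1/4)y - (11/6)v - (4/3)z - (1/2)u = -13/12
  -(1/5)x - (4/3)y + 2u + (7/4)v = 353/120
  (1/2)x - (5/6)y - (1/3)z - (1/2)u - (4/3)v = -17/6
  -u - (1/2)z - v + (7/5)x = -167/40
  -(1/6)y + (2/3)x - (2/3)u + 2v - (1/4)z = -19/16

Row-reduce the augmented matrix:
R1 ← R1 / (2/3).
R2 ← R2 + 1/5·R1.
R3 ← R3 − 1/2·R1.
R4 ← R4 − 7/5·R1.
R5 ← R5 − 2/3·R1.
R2 ← R2 / (-151/120).
R1 ← R1 − 3/8·R2.
R3 ← R3 + 49/48·R2.
R4 ← R4 + 21/40·R2.
R5 ← R5 + 5/12·R2.
R3 ← R3 / (449/453).
R1 ← R1 + 320/151·R3.
R2 ← R2 − 48/151·R3.
R4 ← R4 − 745/302·R3.
R5 ← R5 − 2203/1812·R3.
R4 ← R4 / (5971/1796).
R1 ← R1 + 1650/449·R4.
R2 ← R2 + 426/449·R4.
R3 ← R3 + 1473/898·R4.
R5 ← R5 − 13093/10776·R4.
R5 ← R5 / (205843/71652).
R1 ← R1 − 18525/23884·R5.
R2 ← R2 − 8091/11942·R5.
R3 ← R3 − 8140/5971·R5.
R4 ← R4 − 33539/23884·R5.
Reading off the reduced rows gives x = -2, y = 1, z = -5/4, u = 3/2, v = 1/2.

x = -2, y = 1, z = -5/4, u = 3/2, v = 1/2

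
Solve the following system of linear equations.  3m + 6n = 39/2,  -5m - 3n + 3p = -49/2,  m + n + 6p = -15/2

m = 5/2, n = 2, p = -2

Row-reduce the augmented matrix:
R1 ← R1 / (3).
R2 ← R2 + 5·R1.
R3 ← R3 − 1·R1.
R2 ← R2 / (7).
R1 ← R1 − 2·R2.
R3 ← R3 + 1·R2.
R3 ← R3 / (45/7).
R1 ← R1 + 6/7·R3.
R2 ← R2 − 3/7·R3.
Reading off the reduced rows gives m = 5/2, n = 2, p = -2.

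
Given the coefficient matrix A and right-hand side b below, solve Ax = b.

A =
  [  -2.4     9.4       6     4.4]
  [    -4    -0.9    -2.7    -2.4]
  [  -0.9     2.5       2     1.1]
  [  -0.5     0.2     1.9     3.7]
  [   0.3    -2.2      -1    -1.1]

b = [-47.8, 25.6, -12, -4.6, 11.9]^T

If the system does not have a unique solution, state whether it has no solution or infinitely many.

x_1 = -4, x_2 = -5, x_3 = -1, x_4 = -1

Row-reduce the augmented matrix:
R1 ← R1 / (-12/5).
R2 ← R2 + 4·R1.
R3 ← R3 + 9/10·R1.
R4 ← R4 + 1/2·R1.
R5 ← R5 − 3/10·R1.
R2 ← R2 / (-497/30).
R1 ← R1 + 47/12·R2.
R3 ← R3 + 41/40·R2.
R4 ← R4 + 211/120·R2.
R5 ← R5 + 41/40·R2.
R3 ← R3 / (10651/19880).
R1 ← R1 − 999/1988·R3.
R2 ← R2 − 381/497·R3.
R4 ← R4 − 39719/19880·R3.
R5 ← R5 − 10651/19880·R3.
R4 ← R4 / (192873/53255).
R1 ← R1 − 4461/10651·R4.
R2 ← R2 − 5462/10651·R4.
R3 ← R3 − 1038/10651·R4.
R5 reduces to 0 = 0, so the extra equation is consistent.
Reading off the reduced rows gives x_1 = -4, x_2 = -5, x_3 = -1, x_4 = -1.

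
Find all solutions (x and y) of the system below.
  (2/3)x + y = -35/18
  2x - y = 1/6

Row-reduce the augmented matrix:
R1 ← R1 / (2/3).
R2 ← R2 − 2·R1.
R2 ← R2 / (-4).
R1 ← R1 − 3/2·R2.
Reading off the reduced rows gives x = -2/3, y = -3/2.

x = -2/3, y = -3/2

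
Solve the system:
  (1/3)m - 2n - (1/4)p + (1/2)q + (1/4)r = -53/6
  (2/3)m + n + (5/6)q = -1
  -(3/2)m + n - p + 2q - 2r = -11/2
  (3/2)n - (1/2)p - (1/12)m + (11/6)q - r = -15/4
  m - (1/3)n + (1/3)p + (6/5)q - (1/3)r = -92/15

Row-reduce:
R1 ← R1 / (1/3).
R2 ← R2 − 2/3·R1.
R3 ← R3 + 3/2·R1.
R4 ← R4 + 1/12·R1.
R5 ← R5 − 1·R1.
R2 ← R2 / (5).
R1 ← R1 + 6·R2.
R3 ← R3 + 8·R2.
R4 ← R4 − 1·R2.
R5 ← R5 − 17/3·R2.
R3 ← R3 / (-53/40).
R1 ← R1 + 3/20·R3.
R2 ← R2 − 1/10·R3.
R4 ← R4 + 53/80·R3.
R5 ← R5 − 31/60·R3.
Swap R4 and R5.
R4 ← R4 / (2293/1590).
R1 ← R1 − 45/53·R4.
R2 ← R2 − 85/318·R4.
R3 ← R3 + 478/159·R4.
Rank is 4 with 5 unknowns, leaving r free.

infinitely many solutions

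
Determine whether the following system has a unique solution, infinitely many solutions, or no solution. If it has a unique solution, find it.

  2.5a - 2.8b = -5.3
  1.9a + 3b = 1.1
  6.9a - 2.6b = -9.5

a = -1, b = 1

Row-reduce the augmented matrix:
R1 ← R1 / (5/2).
R2 ← R2 − 19/10·R1.
R3 ← R3 − 69/10·R1.
R2 ← R2 / (641/125).
R1 ← R1 + 28/25·R2.
R3 ← R3 − 641/125·R2.
R3 reduces to 0 = 0, so the extra equation is consistent.
Reading off the reduced rows gives a = -1, b = 1.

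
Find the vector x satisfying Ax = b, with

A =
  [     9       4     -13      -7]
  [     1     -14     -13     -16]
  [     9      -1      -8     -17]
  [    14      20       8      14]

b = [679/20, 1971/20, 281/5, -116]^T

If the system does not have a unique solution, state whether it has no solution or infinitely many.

x_1 = -2, x_2 = -6/5, x_3 = -11/4, x_4 = -3

Row-reduce the augmented matrix:
R1 ← R1 / (9).
R2 ← R2 − 1·R1.
R3 ← R3 − 9·R1.
R4 ← R4 − 14·R1.
R2 ← R2 / (-130/9).
R1 ← R1 − 4/9·R2.
R3 ← R3 + 5·R2.
R4 ← R4 − 124/9·R2.
R3 ← R3 / (9).
R1 ← R1 + 9/5·R3.
R2 ← R2 − 4/5·R3.
R4 ← R4 − 86/5·R3.
R4 ← R4 / (757/39).
R1 ← R1 + 57/26·R4.
R2 ← R2 − 115/78·R4.
R3 ← R3 + 41/78·R4.
Reading off the reduced rows gives x_1 = -2, x_2 = -6/5, x_3 = -11/4, x_4 = -3.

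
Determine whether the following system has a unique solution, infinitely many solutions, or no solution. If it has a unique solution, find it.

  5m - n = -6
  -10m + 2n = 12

infinitely many solutions

Row-reduce:
R1 ← R1 / (5).
R2 ← R2 + 10·R1.
Rank is 1 with 2 unknowns, leaving n free.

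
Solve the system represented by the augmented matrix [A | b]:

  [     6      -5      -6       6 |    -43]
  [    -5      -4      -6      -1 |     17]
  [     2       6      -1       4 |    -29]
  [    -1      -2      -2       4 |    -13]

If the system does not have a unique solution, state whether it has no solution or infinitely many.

x_1 = -3, x_2 = -1, x_3 = 1, x_4 = -4

Row-reduce the augmented matrix:
R1 ← R1 / (6).
R2 ← R2 + 5·R1.
R3 ← R3 − 2·R1.
R4 ← R4 + 1·R1.
R2 ← R2 / (-49/6).
R1 ← R1 + 5/6·R2.
R3 ← R3 − 23/3·R2.
R4 ← R4 + 17/6·R2.
R3 ← R3 / (-457/49).
R1 ← R1 − 6/49·R3.
R2 ← R2 − 66/49·R3.
R4 ← R4 − 40/49·R3.
R4 ← R4 / (1881/457).
R1 ← R1 − 305/457·R4.
R2 ← R2 − 156/457·R4.
R3 ← R3 + 282/457·R4.
Reading off the reduced rows gives x_1 = -3, x_2 = -1, x_3 = 1, x_4 = -4.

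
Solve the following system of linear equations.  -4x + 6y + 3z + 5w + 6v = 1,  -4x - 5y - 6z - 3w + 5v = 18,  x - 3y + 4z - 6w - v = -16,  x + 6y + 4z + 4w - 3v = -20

Row-reduce:
R1 ← R1 / (-4).
R2 ← R2 + 4·R1.
R3 ← R3 − 1·R1.
R4 ← R4 − 1·R1.
R2 ← R2 / (-11).
R1 ← R1 + 3/2·R2.
R3 ← R3 + 3/2·R2.
R4 ← R4 − 15/2·R2.
R3 ← R3 / (263/44).
R1 ← R1 − 21/44·R3.
R2 ← R2 − 9/11·R3.
R4 ← R4 + 61/44·R3.
R4 ← R4 / (-277/263).
R1 ← R1 − 35/263·R4.
R2 ← R2 − 323/263·R4.
R3 ← R3 + 161/263·R4.
Rank is 4 with 5 unknowns, leaving v free.

infinitely many solutions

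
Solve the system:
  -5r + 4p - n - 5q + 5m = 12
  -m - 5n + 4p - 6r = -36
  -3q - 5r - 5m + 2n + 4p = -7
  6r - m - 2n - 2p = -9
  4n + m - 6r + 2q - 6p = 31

Row-reduce the augmented matrix:
R1 ← R1 / (5).
R2 ← R2 + 1·R1.
R3 ← R3 + 5·R1.
R4 ← R4 + 1·R1.
R5 ← R5 − 1·R1.
R2 ← R2 / (-26/5).
R1 ← R1 + 1/5·R2.
R3 ← R3 − 1·R2.
R4 ← R4 + 11/5·R2.
R5 ← R5 − 21/5·R2.
R3 ← R3 / (116/13).
R1 ← R1 − 8/13·R3.
R2 ← R2 + 12/13·R3.
R4 ← R4 + 42/13·R3.
R5 ← R5 + 38/13·R3.
R4 ← R4 / (-411/116).
R1 ← R1 + 23/58·R4.
R2 ← R2 + 19/29·R4.
R3 ← R3 + 213/232·R4.
R5 ← R5 + 57/116·R4.
R5 ← R5 / (-2042/137).
R1 ← R1 + 52/137·R5.
R2 ← R2 + 74/137·R5.
R3 ← R3 + 311/137·R5.
R4 ← R4 + 149/137·R5.
Reading off the reduced rows gives m = 3, n = 5, p = -2, q = -2, r = 0.

m = 3, n = 5, p = -2, q = -2, r = 0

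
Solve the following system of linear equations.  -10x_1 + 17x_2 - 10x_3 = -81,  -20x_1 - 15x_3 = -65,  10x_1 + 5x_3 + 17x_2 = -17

Row-reduce:
R1 ← R1 / (-10).
R2 ← R2 + 20·R1.
R3 ← R3 − 10·R1.
R2 ← R2 / (-34).
R1 ← R1 + 17/10·R2.
R3 ← R3 − 34·R2.
Row 3 reduces to 0 = -1, a contradiction. The system is inconsistent.

no solution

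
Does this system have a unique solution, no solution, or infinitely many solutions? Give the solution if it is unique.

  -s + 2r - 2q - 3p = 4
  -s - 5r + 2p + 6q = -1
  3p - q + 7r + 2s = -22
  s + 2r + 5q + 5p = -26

no solution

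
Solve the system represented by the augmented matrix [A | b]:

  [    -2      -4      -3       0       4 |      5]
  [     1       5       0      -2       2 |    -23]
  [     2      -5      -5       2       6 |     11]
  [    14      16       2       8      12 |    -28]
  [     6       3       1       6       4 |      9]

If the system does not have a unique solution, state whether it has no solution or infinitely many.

Row-reduce:
R1 ← R1 / (-2).
R2 ← R2 − 1·R1.
R3 ← R3 − 2·R1.
R4 ← R4 − 14·R1.
R5 ← R5 − 6·R1.
R2 ← R2 / (3).
R1 ← R1 − 2·R2.
R3 ← R3 + 9·R2.
R4 ← R4 + 12·R2.
R5 ← R5 + 9·R2.
R3 ← R3 / (-25/2).
R1 ← R1 − 5/2·R3.
R2 ← R2 + 1/2·R3.
R4 ← R4 + 25·R3.
R5 ← R5 + 25/2·R3.
R4 ← R4 / (8).
R1 ← R1 − 8/15·R4.
R2 ← R2 + 38/75·R4.
R3 ← R3 − 8/25·R4.
R5 ← R5 − 4·R4.
Rank is 4 with 5 unknowns, leaving x_5 free.

infinitely many solutions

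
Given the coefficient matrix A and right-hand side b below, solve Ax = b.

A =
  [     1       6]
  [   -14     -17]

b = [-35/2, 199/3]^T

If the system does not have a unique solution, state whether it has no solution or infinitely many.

Row-reduce the augmented matrix:
R2 ← R2 + 14·R1.
R2 ← R2 / (67).
R1 ← R1 − 6·R2.
Reading off the reduced rows gives x_1 = -3/2, x_2 = -8/3.

x_1 = -3/2, x_2 = -8/3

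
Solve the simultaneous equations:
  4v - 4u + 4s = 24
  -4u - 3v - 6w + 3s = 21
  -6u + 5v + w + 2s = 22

infinitely many solutions

Row-reduce:
R1 ← R1 / (-4).
R2 ← R2 + 4·R1.
R3 ← R3 + 6·R1.
R2 ← R2 / (-7).
R1 ← R1 + 1·R2.
R3 ← R3 + 1·R2.
R3 ← R3 / (13/7).
R1 ← R1 − 6/7·R3.
R2 ← R2 − 6/7·R3.
Rank is 3 with 4 unknowns, leaving s free.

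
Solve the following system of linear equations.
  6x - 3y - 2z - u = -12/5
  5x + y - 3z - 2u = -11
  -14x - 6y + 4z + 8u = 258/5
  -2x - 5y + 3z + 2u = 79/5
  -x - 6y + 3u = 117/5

x = -12/5, y = -3, z = -2, u = 1

Row-reduce the augmented matrix:
R1 ← R1 / (6).
R2 ← R2 − 5·R1.
R3 ← R3 + 14·R1.
R4 ← R4 + 2·R1.
R5 ← R5 + 1·R1.
R2 ← R2 / (7/2).
R1 ← R1 + 1/2·R2.
R3 ← R3 + 13·R2.
R4 ← R4 + 6·R2.
R5 ← R5 + 13/2·R2.
R3 ← R3 / (-118/21).
R1 ← R1 + 11/21·R3.
R2 ← R2 + 8/21·R3.
R4 ← R4 − 1/21·R3.
R5 ← R5 + 59/21·R3.
R4 ← R4 / (-19/59).
R1 ← R1 + 27/59·R4.
R2 ← R2 + 25/59·R4.
R3 ← R3 + 14/59·R4.
R5 reduces to 0 = 0, so the extra equation is consistent.
Reading off the reduced rows gives x = -12/5, y = -3, z = -2, u = 1.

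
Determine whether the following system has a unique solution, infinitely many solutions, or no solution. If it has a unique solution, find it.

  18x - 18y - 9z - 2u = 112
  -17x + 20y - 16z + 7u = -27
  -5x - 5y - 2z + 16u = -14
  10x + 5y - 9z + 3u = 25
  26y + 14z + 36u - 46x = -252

Row-reduce the augmented matrix:
R1 ← R1 / (18).
R2 ← R2 + 17·R1.
R3 ← R3 + 5·R1.
R4 ← R4 − 10·R1.
R5 ← R5 + 46·R1.
R2 ← R2 / (3).
R1 ← R1 + 1·R2.
R3 ← R3 + 10·R2.
R4 ← R4 − 15·R2.
R5 ← R5 + 20·R2.
R3 ← R3 / (-517/6).
R1 ← R1 + 26/3·R3.
R2 ← R2 + 49/6·R3.
R4 ← R4 − 237/2·R3.
R5 ← R5 + 517/3·R3.
R4 ← R4 / (108068/4653).
R1 ← R1 + 2597/1551·R4.
R2 ← R2 + 6397/4653·R4.
R3 ← R3 + 1754/4653·R4.
R5 reduces to 0 = 0, so the extra equation is consistent.
Reading off the reduced rows gives x = 1, y = -3, z = -4, u = -2.

x = 1, y = -3, z = -4, u = -2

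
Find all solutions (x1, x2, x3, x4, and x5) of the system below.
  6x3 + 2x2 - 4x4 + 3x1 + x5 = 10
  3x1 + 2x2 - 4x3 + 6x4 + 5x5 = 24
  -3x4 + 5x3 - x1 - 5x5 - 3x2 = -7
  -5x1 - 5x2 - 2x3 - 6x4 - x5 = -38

infinitely many solutions

Row-reduce:
R1 ← R1 / (3).
R2 ← R2 − 3·R1.
R3 ← R3 + 1·R1.
R4 ← R4 + 5·R1.
Swap R2 and R3.
R2 ← R2 / (-7/3).
R1 ← R1 − 2/3·R2.
R4 ← R4 + 5/3·R2.
R3 ← R3 / (-10).
R1 ← R1 − 4·R3.
R2 ← R2 + 3·R3.
R4 ← R4 − 3·R3.
R4 ← R4 / (-46/7).
R1 ← R1 − 10/7·R4.
R2 ← R2 + 8/7·R4.
R3 ← R3 + 1·R4.
Rank is 4 with 5 unknowns, leaving x5 free.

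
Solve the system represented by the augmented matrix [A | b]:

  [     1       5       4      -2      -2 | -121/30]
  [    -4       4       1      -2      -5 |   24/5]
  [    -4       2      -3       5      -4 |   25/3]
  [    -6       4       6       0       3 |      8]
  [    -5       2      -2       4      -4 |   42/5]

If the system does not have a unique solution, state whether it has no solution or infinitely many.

Row-reduce the augmented matrix:
R2 ← R2 + 4·R1.
R3 ← R3 + 4·R1.
R4 ← R4 + 6·R1.
R5 ← R5 + 5·R1.
R2 ← R2 / (24).
R1 ← R1 − 5·R2.
R3 ← R3 − 22·R2.
R4 ← R4 − 34·R2.
R5 ← R5 − 27·R2.
R3 ← R3 / (-31/12).
R1 ← R1 − 11/24·R3.
R2 ← R2 − 17/24·R3.
R4 ← R4 − 71/12·R3.
R5 ← R5 + 9/8·R3.
R4 ← R4 / (505/31).
R1 ← R1 − 73/62·R4.
R2 ← R2 − 79/62·R4.
R3 ← R3 + 74/31·R4.
R5 ← R5 − 159/62·R4.
R5 ← R5 / (-799/1010).
R1 ← R1 − 27/1010·R5.
R2 ← R2 + 1299/1010·R5.
R3 ← R3 − 699/505·R5.
R4 ← R4 − 286/505·R5.
Reading off the reduced rows gives x_1 = -5/3, x_2 = 3/2, x_3 = -2, x_4 = -2/5, x_5 = 4/3.

x_1 = -5/3, x_2 = 3/2, x_3 = -2, x_4 = -2/5, x_5 = 4/3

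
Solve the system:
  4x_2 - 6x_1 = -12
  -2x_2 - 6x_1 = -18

x_1 = 8/3, x_2 = 1

Row-reduce the augmented matrix:
R1 ← R1 / (-6).
R2 ← R2 + 6·R1.
R2 ← R2 / (-6).
R1 ← R1 + 2/3·R2.
Reading off the reduced rows gives x_1 = 8/3, x_2 = 1.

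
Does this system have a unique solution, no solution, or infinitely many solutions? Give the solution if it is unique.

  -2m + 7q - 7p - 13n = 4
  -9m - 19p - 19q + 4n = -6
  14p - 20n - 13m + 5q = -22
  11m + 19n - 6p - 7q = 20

Row-reduce the augmented matrix:
R1 ← R1 / (-2).
R2 ← R2 + 9·R1.
R3 ← R3 + 13·R1.
R4 ← R4 − 11·R1.
R2 ← R2 / (125/2).
R1 ← R1 − 13/2·R2.
R3 ← R3 − 129/2·R2.
R4 ← R4 + 105/2·R2.
R3 ← R3 / (233/5).
R1 ← R1 − 11/5·R3.
R2 ← R2 − 1/5·R3.
R4 ← R4 + 34·R3.
R4 ← R4 / (-14241/5825).
R1 ← R1 − 7011/5825·R4.
R2 ← R2 + 4997/5825·R4.
R3 ← R3 − 1452/5825·R4.
Reading off the reduced rows gives m = 4, n = -2, p = 0, q = -2.

m = 4, n = -2, p = 0, q = -2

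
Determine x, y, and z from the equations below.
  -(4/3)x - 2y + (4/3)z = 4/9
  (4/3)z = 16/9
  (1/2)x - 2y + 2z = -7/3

x = -2, y = 2, z = 4/3

Row-reduce the augmented matrix:
R1 ← R1 / (-4/3).
R3 ← R3 − 1/2·R1.
Swap R2 and R3.
R2 ← R2 / (-11/4).
R1 ← R1 − 3/2·R2.
R3 ← R3 / (4/3).
R1 ← R1 − 4/11·R3.
R2 ← R2 + 10/11·R3.
Reading off the reduced rows gives x = -2, y = 2, z = 4/3.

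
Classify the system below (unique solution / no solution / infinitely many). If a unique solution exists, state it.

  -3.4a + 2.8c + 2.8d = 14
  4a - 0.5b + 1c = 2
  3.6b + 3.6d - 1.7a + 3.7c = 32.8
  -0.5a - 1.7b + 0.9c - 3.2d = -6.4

a = 0, b = 4, c = 4, d = 1

Row-reduce the augmented matrix:
R1 ← R1 / (-17/5).
R2 ← R2 − 4·R1.
R3 ← R3 + 17/10·R1.
R4 ← R4 + 1/2·R1.
R2 ← R2 / (-1/2).
R3 ← R3 − 18/5·R2.
R4 ← R4 + 17/10·R2.
R3 ← R3 / (5647/170).
R1 ← R1 + 14/17·R3.
R2 ← R2 + 146/17·R3.
R4 ← R4 + 2399/170·R3.
R4 ← R4 / (-107328/28235).
R1 ← R1 + 1022/5647·R4.
R2 ← R2 − 636/5647·R4.
R3 ← R3 − 4406/5647·R4.
Reading off the reduced rows gives a = 0, b = 4, c = 4, d = 1.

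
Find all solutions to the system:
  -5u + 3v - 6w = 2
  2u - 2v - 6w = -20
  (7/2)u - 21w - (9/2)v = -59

infinitely many solutions

Row-reduce:
R1 ← R1 / (-5).
R2 ← R2 − 2·R1.
R3 ← R3 − 7/2·R1.
R2 ← R2 / (-4/5).
R1 ← R1 + 3/5·R2.
R3 ← R3 + 12/5·R2.
Rank is 2 with 3 unknowns, leaving w free.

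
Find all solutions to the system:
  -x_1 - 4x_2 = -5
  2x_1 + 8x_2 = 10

infinitely many solutions

Row-reduce:
R1 ← R1 / (-1).
R2 ← R2 − 2·R1.
Rank is 1 with 2 unknowns, leaving x_2 free.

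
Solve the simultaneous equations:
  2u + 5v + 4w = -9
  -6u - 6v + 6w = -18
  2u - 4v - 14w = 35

no solution

Row-reduce:
R1 ← R1 / (2).
R2 ← R2 + 6·R1.
R3 ← R3 − 2·R1.
R2 ← R2 / (9).
R1 ← R1 − 5/2·R2.
R3 ← R3 + 9·R2.
Row 3 reduces to 0 = -1, a contradiction. The system is inconsistent.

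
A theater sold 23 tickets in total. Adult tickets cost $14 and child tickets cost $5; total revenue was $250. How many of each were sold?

adult tickets: 15, child tickets: 8

Let a = adult tickets, c = child tickets.
  a + c = 23
  14a + 5c = 250
Row-reduce the augmented matrix:
R2 ← R2 − 14·R1.
R2 ← R2 / (-9).
R1 ← R1 − 1·R2.
Reading off the reduced rows gives a = 15, c = 8.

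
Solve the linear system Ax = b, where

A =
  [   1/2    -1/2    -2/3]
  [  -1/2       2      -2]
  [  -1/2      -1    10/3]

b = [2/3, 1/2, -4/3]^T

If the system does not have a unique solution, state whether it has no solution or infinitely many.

no solution

Row-reduce:
R1 ← R1 / (1/2).
R2 ← R2 + 1/2·R1.
R3 ← R3 + 1/2·R1.
R2 ← R2 / (3/2).
R1 ← R1 + 1·R2.
R3 ← R3 + 3/2·R2.
Row 3 reduces to 0 = 1/2, a contradiction. The system is inconsistent.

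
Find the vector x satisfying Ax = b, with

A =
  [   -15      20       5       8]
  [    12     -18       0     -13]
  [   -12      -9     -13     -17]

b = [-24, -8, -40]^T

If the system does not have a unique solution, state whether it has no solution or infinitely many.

infinitely many solutions

Row-reduce:
R1 ← R1 / (-15).
R2 ← R2 − 12·R1.
R3 ← R3 + 12·R1.
R2 ← R2 / (-2).
R1 ← R1 + 4/3·R2.
R3 ← R3 + 25·R2.
R3 ← R3 / (-67).
R1 ← R1 + 3·R3.
R2 ← R2 + 2·R3.
Rank is 3 with 4 unknowns, leaving x_4 free.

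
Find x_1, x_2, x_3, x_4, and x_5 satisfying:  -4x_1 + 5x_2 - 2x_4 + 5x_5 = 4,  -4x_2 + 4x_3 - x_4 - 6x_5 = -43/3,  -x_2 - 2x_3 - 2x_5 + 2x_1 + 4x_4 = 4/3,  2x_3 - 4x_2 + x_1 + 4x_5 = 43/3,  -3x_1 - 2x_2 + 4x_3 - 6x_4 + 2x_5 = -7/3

x_1 = 1, x_2 = -2/3, x_3 = 0, x_4 = 1, x_5 = 8/3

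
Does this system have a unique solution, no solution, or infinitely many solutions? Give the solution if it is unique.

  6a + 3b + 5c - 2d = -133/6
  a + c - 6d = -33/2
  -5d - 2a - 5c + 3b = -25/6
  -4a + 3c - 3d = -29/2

Row-reduce the augmented matrix:
R1 ← R1 / (6).
R2 ← R2 − 1·R1.
R3 ← R3 + 2·R1.
R4 ← R4 + 4·R1.
R2 ← R2 / (-1/2).
R1 ← R1 − 1/2·R2.
R3 ← R3 − 4·R2.
R4 ← R4 − 2·R2.
R3 ← R3 / (-2).
R1 ← R1 − 1·R3.
R2 ← R2 + 1/3·R3.
R4 ← R4 − 7·R3.
R4 ← R4 / (-411/2).
R1 ← R1 + 63/2·R4.
R2 ← R2 − 119/6·R4.
R3 ← R3 − 51/2·R4.
Reading off the reduced rows gives a = 0, b = -5/3, c = -5/2, d = 7/3.

a = 0, b = -5/3, c = -5/2, d = 7/3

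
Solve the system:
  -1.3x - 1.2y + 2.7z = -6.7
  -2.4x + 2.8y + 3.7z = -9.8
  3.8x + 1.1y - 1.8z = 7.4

x = 1, y = 0, z = -2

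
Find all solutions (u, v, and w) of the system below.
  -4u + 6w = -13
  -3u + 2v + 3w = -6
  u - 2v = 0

no solution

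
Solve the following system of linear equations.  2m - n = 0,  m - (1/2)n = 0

Row-reduce:
R1 ← R1 / (2).
R2 ← R2 − 1·R1.
Rank is 1 with 2 unknowns, leaving n free.

infinitely many solutions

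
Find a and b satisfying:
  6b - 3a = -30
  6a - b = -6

Row-reduce the augmented matrix:
R1 ← R1 / (-3).
R2 ← R2 − 6·R1.
R2 ← R2 / (11).
R1 ← R1 + 2·R2.
Reading off the reduced rows gives a = -2, b = -6.

a = -2, b = -6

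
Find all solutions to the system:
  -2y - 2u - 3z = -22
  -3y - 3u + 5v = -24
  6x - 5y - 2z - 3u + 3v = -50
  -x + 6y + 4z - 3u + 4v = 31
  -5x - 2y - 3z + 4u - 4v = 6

x = -2, y = 5, z = 2, u = 3, v = 0

Row-reduce the augmented matrix:
Swap R1 and R3.
R1 ← R1 / (6).
R4 ← R4 + 1·R1.
R5 ← R5 + 5·R1.
R2 ← R2 / (-3).
R1 ← R1 + 5/6·R2.
R3 ← R3 + 2·R2.
R4 ← R4 − 31/6·R2.
R5 ← R5 + 37/6·R2.
R3 ← R3 / (-3).
R1 ← R1 + 1/3·R3.
R4 ← R4 − 11/3·R3.
R5 ← R5 + 14/3·R3.
R4 ← R4 / (-26/3).
R1 ← R1 − 1/3·R4.
R2 ← R2 − 1·R4.
R5 ← R5 − 23/3·R4.
R5 ← R5 / (164/117).
R1 ← R1 + 20/117·R5.
R2 ← R2 + 73/117·R5.
R3 ← R3 − 10/9·R5.
R4 ← R4 + 122/117·R5.
Reading off the reduced rows gives x = -2, y = 5, z = 2, u = 3, v = 0.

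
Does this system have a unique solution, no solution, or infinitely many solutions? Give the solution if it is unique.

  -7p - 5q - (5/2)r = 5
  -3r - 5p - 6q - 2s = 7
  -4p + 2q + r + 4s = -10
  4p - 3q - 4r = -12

no solution

Row-reduce:
R1 ← R1 / (-7).
R2 ← R2 + 5·R1.
R3 ← R3 + 4·R1.
R4 ← R4 − 4·R1.
R2 ← R2 / (-17/7).
R1 ← R1 − 5/7·R2.
R3 ← R3 − 34/7·R2.
R4 ← R4 + 41/7·R2.
Swap R3 and R4.
R3 ← R3 / (-5/2).
R2 ← R2 − 1/2·R3.
Row 4 reduces to 0 = -6, a contradiction. The system is inconsistent.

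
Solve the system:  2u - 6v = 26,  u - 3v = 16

no solution

Row-reduce:
R1 ← R1 / (2).
R2 ← R2 − 1·R1.
Row 2 reduces to 0 = 3, a contradiction. The system is inconsistent.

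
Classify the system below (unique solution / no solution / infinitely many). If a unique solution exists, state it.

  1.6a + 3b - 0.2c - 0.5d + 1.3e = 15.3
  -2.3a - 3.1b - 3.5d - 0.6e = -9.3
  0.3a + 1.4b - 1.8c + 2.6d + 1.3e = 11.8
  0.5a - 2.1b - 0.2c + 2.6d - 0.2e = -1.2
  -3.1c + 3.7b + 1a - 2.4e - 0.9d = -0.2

a = 4, b = 0, c = -3, d = -1, e = 6

Row-reduce the augmented matrix:
R1 ← R1 / (8/5).
R2 ← R2 + 23/10·R1.
R3 ← R3 − 3/10·R1.
R4 ← R4 − 1/2·R1.
R5 ← R5 − 1·R1.
R2 ← R2 / (97/80).
R1 ← R1 − 15/8·R2.
R3 ← R3 − 67/80·R2.
R4 ← R4 + 243/80·R2.
R5 ← R5 − 73/40·R2.
R3 ← R3 / (-1517/970).
R1 ← R1 − 31/97·R3.
R2 ← R2 + 23/97·R3.
R4 ← R4 + 416/485·R3.
R5 ← R5 + 1233/485·R3.
R4 ← R4 / (-16517/1517).
R1 ← R1 − 11161/1517·R4.
R2 ← R2 + 6568/1517·R4.
R3 ← R3 + 10879/3034·R4.
R5 ← R5 + 101743/30340·R4.
R5 ← R5 / (-20403207/3303400).
R1 ← R1 − 92279/165170·R5.
R2 ← R2 − 2934/82585·R5.
R3 ← R3 + 307091/330340·R5.
R4 ← R4 + 37523/165170·R5.
Reading off the reduced rows gives a = 4, b = 0, c = -3, d = -1, e = 6.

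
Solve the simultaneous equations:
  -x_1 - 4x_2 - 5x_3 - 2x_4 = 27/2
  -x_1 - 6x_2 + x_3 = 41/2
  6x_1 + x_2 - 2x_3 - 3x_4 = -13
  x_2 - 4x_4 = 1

Row-reduce the augmented matrix:
R1 ← R1 / (-1).
R2 ← R2 + 1·R1.
R3 ← R3 − 6·R1.
R2 ← R2 / (-2).
R1 ← R1 − 4·R2.
R3 ← R3 + 23·R2.
R4 ← R4 − 1·R2.
R3 ← R3 / (-101).
R1 ← R1 − 17·R3.
R2 ← R2 + 3·R3.
R4 ← R4 − 3·R3.
R4 ← R4 / (-417/101).
R1 ← R1 + 40/101·R4.
R2 ← R2 − 13/101·R4.
R3 ← R3 − 38/101·R4.
Reading off the reduced rows gives x_1 = -2, x_2 = -3, x_3 = 1/2, x_4 = -1.

x_1 = -2, x_2 = -3, x_3 = 1/2, x_4 = -1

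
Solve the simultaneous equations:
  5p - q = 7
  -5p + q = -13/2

no solution

Row-reduce:
R1 ← R1 / (5).
R2 ← R2 + 5·R1.
Row 2 reduces to 0 = 1/2, a contradiction. The system is inconsistent.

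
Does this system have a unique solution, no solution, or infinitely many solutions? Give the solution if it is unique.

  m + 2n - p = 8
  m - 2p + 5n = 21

Row-reduce:
R2 ← R2 − 1·R1.
R2 ← R2 / (3).
R1 ← R1 − 2·R2.
Rank is 2 with 3 unknowns, leaving p free.

infinitely many solutions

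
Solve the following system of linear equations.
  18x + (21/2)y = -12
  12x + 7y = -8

infinitely many solutions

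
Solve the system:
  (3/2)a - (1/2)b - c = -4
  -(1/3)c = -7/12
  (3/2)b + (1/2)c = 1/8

Row-reduce the augmented matrix:
R1 ← R1 / (3/2).
Swap R2 and R3.
R2 ← R2 / (3/2).
R1 ← R1 + 1/3·R2.
R3 ← R3 / (-1/3).
R1 ← R1 + 5/9·R3.
R2 ← R2 − 1/3·R3.
Reading off the reduced rows gives a = -5/3, b = -1/2, c = 7/4.

a = -5/3, b = -1/2, c = 7/4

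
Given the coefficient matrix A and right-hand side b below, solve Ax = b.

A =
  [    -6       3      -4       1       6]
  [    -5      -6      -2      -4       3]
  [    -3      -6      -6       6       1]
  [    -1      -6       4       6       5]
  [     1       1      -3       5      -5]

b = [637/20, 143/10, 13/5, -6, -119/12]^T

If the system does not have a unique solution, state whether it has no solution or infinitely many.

x_1 = -5/2, x_2 = 4/3, x_3 = -1, x_4 = -3/4, x_5 = 8/5

Row-reduce the augmented matrix:
R1 ← R1 / (-6).
R2 ← R2 + 5·R1.
R3 ← R3 + 3·R1.
R4 ← R4 + 1·R1.
R5 ← R5 − 1·R1.
R2 ← R2 / (-17/2).
R1 ← R1 + 1/2·R2.
R3 ← R3 + 15/2·R2.
R4 ← R4 + 13/2·R2.
R5 ← R5 − 3/2·R2.
R3 ← R3 / (-88/17).
R1 ← R1 − 10/17·R3.
R2 ← R2 + 8/51·R3.
R4 ← R4 − 62/17·R3.
R5 ← R5 + 175/51·R3.
R4 ← R4 / (361/22).
R1 ← R1 − 27/22·R4.
R2 ← R2 − 3/11·R4.
R3 ← R3 + 83/44·R4.
R5 ← R5 + 95/44·R4.
R5 ← R5 / (-199/57).
R1 ← R1 + 473/361·R5.
R2 ← R2 − 166/1083·R5.
R3 ← R3 − 239/361·R5.
R4 ← R4 − 118/361·R5.
Reading off the reduced rows gives x_1 = -5/2, x_2 = 4/3, x_3 = -1, x_4 = -3/4, x_5 = 8/5.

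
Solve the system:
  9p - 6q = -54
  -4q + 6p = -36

infinitely many solutions

Row-reduce:
R1 ← R1 / (9).
R2 ← R2 − 6·R1.
Rank is 1 with 2 unknowns, leaving q free.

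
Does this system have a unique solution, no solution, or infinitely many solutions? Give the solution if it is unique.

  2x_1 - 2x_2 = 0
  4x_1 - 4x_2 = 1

no solution

Row-reduce:
R1 ← R1 / (2).
R2 ← R2 − 4·R1.
Row 2 reduces to 0 = 1, a contradiction. The system is inconsistent.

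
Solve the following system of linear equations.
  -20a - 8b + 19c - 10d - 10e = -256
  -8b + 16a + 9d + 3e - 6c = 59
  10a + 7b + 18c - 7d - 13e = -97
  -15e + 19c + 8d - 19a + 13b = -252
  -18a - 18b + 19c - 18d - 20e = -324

a = 4, b = 4, c = -6, d = -3, e = 6

Row-reduce the augmented matrix:
R1 ← R1 / (-20).
R2 ← R2 − 16·R1.
R3 ← R3 − 10·R1.
R4 ← R4 + 19·R1.
R5 ← R5 + 18·R1.
R2 ← R2 / (-72/5).
R1 ← R1 − 2/5·R2.
R3 ← R3 − 3·R2.
R4 ← R4 − 103/5·R2.
R5 ← R5 + 54/5·R2.
R3 ← R3 / (353/12).
R1 ← R1 + 25/36·R3.
R2 ← R2 + 23/36·R3.
R4 ← R4 − 127/9·R3.
R5 ← R5 + 5·R3.
R4 ← R4 / (208301/8472).
R1 ← R1 − 2113/8472·R4.
R2 ← R2 + 1379/4236·R4.
R3 ← R3 + 283/706·R4.
R5 ← R5 + 16597/1412·R4.
R5 ← R5 / (-2534740/208301).
R1 ← R1 + 10981/208301·R5.
R2 ← R2 + 23522/208301·R5.
R3 ← R3 + 146784/208301·R5.
R4 ← R4 + 29809/208301·R5.
Reading off the reduced rows gives a = 4, b = 4, c = -6, d = -3, e = 6.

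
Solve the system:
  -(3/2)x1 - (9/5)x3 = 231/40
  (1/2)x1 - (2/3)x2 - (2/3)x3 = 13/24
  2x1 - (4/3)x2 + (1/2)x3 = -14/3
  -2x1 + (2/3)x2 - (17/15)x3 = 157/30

x1 = -1/4, x2 = 2, x3 = -3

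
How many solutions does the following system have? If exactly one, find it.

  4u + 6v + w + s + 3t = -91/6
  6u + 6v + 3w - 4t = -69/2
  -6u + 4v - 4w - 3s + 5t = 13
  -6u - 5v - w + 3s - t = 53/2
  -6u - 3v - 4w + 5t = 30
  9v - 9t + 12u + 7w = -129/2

Row-reduce the augmented matrix:
R1 ← R1 / (4).
R2 ← R2 − 6·R1.
R3 ← R3 + 6·R1.
R4 ← R4 + 6·R1.
R5 ← R5 + 6·R1.
R6 ← R6 − 12·R1.
R2 ← R2 / (-3).
R1 ← R1 − 3/2·R2.
R3 ← R3 − 13·R2.
R4 ← R4 − 4·R2.
R5 ← R5 − 6·R2.
R6 ← R6 + 9·R2.
R3 ← R3 / (4).
R1 ← R1 − 1·R3.
R2 ← R2 + 1/2·R3.
R4 ← R4 − 5/2·R3.
R5 ← R5 − 1/2·R3.
R6 ← R6 + 1/2·R3.
R4 ← R4 / (15/2).
R1 ← R1 − 3/2·R4.
R2 ← R2 + 1/2·R4.
R3 ← R3 + 2·R4.
R5 ← R5 + 1/2·R4.
R6 ← R6 − 1/2·R4.
R5 ← R5 / (-52/15).
R1 ← R1 − 89/60·R5.
R2 ← R2 − 1/30·R5.
R3 ← R3 + 131/30·R5.
R4 ← R4 − 37/30·R5.
R6 ← R6 − 52/15·R5.
R6 reduces to 0 = 0, so the extra equation is consistent.
Reading off the reduced rows gives u = -8/3, v = -2, w = 1/2, s = 1, t = 2.

u = -8/3, v = -2, w = 1/2, s = 1, t = 2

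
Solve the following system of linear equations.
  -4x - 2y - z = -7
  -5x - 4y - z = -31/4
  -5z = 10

Row-reduce the augmented matrix:
R1 ← R1 / (-4).
R2 ← R2 + 5·R1.
R2 ← R2 / (-3/2).
R1 ← R1 − 1/2·R2.
R3 ← R3 / (-5).
R1 ← R1 − 1/3·R3.
R2 ← R2 + 1/6·R3.
Reading off the reduced rows gives x = 11/4, y = -1, z = -2.

x = 11/4, y = -1, z = -2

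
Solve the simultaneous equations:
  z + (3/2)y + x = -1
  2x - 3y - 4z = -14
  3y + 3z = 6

infinitely many solutions

Row-reduce:
R2 ← R2 − 2·R1.
R2 ← R2 / (-6).
R1 ← R1 − 3/2·R2.
R3 ← R3 − 3·R2.
Rank is 2 with 3 unknowns, leaving z free.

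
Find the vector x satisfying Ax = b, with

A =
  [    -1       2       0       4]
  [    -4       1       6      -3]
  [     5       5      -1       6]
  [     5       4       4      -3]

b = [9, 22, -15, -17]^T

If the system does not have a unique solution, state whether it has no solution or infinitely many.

Row-reduce the augmented matrix:
R1 ← R1 / (-1).
R2 ← R2 + 4·R1.
R3 ← R3 − 5·R1.
R4 ← R4 − 5·R1.
R2 ← R2 / (-7).
R1 ← R1 + 2·R2.
R3 ← R3 − 15·R2.
R4 ← R4 − 14·R2.
R3 ← R3 / (83/7).
R1 ← R1 + 12/7·R3.
R2 ← R2 + 6/7·R3.
R4 ← R4 − 16·R3.
R4 ← R4 / (-95/83).
R1 ← R1 + 58/83·R4.
R2 ← R2 − 137/83·R4.
R3 ← R3 + 103/83·R4.
Reading off the reduced rows gives x_1 = -5, x_2 = 2, x_3 = 0, x_4 = 0.

x_1 = -5, x_2 = 2, x_3 = 0, x_4 = 0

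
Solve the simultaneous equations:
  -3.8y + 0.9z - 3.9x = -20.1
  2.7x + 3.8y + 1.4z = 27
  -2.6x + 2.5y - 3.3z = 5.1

Row-reduce the augmented matrix:
R1 ← R1 / (-39/10).
R2 ← R2 − 27/10·R1.
R3 ← R3 + 13/5·R1.
R2 ← R2 / (76/65).
R1 ← R1 − 38/39·R2.
R3 ← R3 − 151/30·R2.
R3 ← R3 / (-57497/4560).
R1 ← R1 + 23/12·R3.
R2 ← R2 − 263/152·R3.
Reading off the reduced rows gives x = 0, y = 6, z = 3.

x = 0, y = 6, z = 3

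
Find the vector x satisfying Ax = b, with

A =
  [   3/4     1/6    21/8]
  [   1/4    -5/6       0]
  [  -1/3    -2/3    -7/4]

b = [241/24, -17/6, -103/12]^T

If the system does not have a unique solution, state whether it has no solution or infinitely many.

infinitely many solutions

Row-reduce:
R1 ← R1 / (3/4).
R2 ← R2 − 1/4·R1.
R3 ← R3 + 1/3·R1.
R2 ← R2 / (-8/9).
R1 ← R1 − 2/9·R2.
R3 ← R3 + 16/27·R2.
Rank is 2 with 3 unknowns, leaving x_3 free.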